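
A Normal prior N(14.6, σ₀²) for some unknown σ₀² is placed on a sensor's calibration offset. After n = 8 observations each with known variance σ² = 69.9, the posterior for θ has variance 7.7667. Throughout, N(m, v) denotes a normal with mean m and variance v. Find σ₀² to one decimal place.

σ₀² = 69.9

For the Normal–Normal model with known σ², precisions add: τ_n = τ₀ + n/σ².
So 1/σ₀² = 1/7.7667 − 8/69.9 = 0.128755 − 0.114449 = 0.014306.
Hence σ₀² = 1/0.014306 ≈ 69.9.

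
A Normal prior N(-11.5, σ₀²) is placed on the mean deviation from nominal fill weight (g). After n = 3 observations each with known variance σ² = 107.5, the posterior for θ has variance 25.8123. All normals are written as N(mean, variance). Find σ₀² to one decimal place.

For the Normal–Normal model with known σ², precisions add: τ_n = τ₀ + n/σ².
So 1/σ₀² = 1/25.8123 − 3/107.5 = 0.038741 − 0.027907 = 0.010834.
Hence σ₀² = 1/0.010834 ≈ 92.3.

σ₀² = 92.3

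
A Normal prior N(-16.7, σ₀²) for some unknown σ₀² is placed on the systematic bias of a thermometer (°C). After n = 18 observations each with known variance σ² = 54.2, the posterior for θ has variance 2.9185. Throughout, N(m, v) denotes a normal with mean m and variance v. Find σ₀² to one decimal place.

For the Normal–Normal model with known σ², precisions add: τ_n = τ₀ + n/σ².
So 1/σ₀² = 1/2.9185 − 18/54.2 = 0.342642 − 0.332103 = 0.010539.
Hence σ₀² = 1/0.010539 ≈ 94.9.

σ₀² = 94.9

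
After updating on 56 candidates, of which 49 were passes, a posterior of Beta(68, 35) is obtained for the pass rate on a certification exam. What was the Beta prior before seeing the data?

Beta(19, 28)

A Beta(α, β) prior with s successes and f failures in binomial data gives a Beta(α+s, β+f) posterior.
Subtract the data counts: 68−49=19, 35−7=28.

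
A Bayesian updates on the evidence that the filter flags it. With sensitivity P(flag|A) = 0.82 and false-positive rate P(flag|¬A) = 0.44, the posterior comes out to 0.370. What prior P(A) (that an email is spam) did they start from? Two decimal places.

In odds form, posterior odds = prior odds × likelihood ratio, so prior odds = posterior odds ÷ LR.
Posterior odds = 0.370/(1−0.370) = 0.5873. LR = 0.82/0.44 = 1.8636.
Prior odds = 0.5873/1.8636 = 0.3151, so P(A) = 0.3151/(1+0.3151) ≈ 0.24.

P(A) = 0.24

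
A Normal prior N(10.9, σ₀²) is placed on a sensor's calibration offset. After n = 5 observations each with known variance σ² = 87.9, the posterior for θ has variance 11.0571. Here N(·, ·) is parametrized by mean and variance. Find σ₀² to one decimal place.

σ₀² = 29.8

For the Normal–Normal model with known σ², precisions add: τ_n = τ₀ + n/σ².
So 1/σ₀² = 1/11.0571 − 5/87.9 = 0.090440 − 0.056883 = 0.033557.
Hence σ₀² = 1/0.033557 ≈ 29.8.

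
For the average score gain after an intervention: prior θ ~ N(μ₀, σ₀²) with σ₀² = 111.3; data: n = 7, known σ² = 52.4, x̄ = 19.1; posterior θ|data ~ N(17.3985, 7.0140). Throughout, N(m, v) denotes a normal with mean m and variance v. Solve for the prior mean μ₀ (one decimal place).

With known observation variance, the Normal–Normal posterior has precision τ_n = τ₀ + n/σ² and mean μ_n = (τ₀μ₀ + (n/σ²)x̄)/τ_n.
Here τ₀ = 1/111.3 = 0.008985 and τ_data = 7/52.4 = 0.133588, so τ_n = 0.142573.
Rearranging for μ₀: μ₀ = (μ_n·τ_n − τ_data·x̄)/τ₀ = (17.3985·0.142573 − 0.133588·19.1) / 0.008985 = -0.070974/0.008985 ≈ -7.9.

μ₀ = -7.9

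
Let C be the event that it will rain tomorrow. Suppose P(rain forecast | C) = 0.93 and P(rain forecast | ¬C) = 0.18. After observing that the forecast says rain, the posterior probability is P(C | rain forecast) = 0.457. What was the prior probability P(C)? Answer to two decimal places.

P(C) = 0.14

In odds form, posterior odds = prior odds × likelihood ratio, so prior odds = posterior odds ÷ LR.
Posterior odds = 0.457/(1−0.457) = 0.8416. LR = 0.93/0.18 = 5.1667.
Prior odds = 0.8416/5.1667 = 0.1629, so P(C) = 0.1629/(1+0.1629) ≈ 0.14.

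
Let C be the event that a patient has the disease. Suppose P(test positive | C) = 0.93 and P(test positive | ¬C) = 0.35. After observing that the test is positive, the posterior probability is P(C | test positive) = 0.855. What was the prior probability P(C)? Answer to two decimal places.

P(C) = 0.69

In odds form, posterior odds = prior odds × likelihood ratio, so prior odds = posterior odds ÷ LR.
Posterior odds = 0.855/(1−0.855) = 5.8966. LR = 0.93/0.35 = 2.6571.
Prior odds = 5.8966/2.6571 = 2.2192, so P(C) = 2.2192/(1+2.2192) ≈ 0.69.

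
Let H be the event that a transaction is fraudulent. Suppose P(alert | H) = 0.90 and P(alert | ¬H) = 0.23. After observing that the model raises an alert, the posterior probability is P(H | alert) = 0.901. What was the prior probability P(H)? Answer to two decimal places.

P(H) = 0.70

Bayes' rule in odds form gives O(H|E) = O(H)·[P(E|H)/P(E|¬H)], hence O(H) = O(H|E)/LR.
Posterior odds = 0.901/(1−0.901) = 9.1010. LR = 0.90/0.23 = 3.9130.
Prior odds = 9.1010/3.9130 = 2.3258, so P(H) = 2.3258/(1+2.3258) ≈ 0.70.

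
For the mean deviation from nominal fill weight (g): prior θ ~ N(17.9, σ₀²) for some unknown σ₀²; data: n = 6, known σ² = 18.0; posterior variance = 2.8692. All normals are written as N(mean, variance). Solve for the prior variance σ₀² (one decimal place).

Posterior precision equals prior precision plus data precision: 1/σ_n² = 1/σ₀² + n/σ².
So 1/σ₀² = 1/2.8692 − 6/18.0 = 0.348529 − 0.333333 = 0.015196.
Hence σ₀² = 1/0.015196 ≈ 65.8.

σ₀² = 65.8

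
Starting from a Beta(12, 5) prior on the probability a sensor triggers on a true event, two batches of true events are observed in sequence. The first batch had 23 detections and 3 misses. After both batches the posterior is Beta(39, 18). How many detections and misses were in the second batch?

Because Beta–binomial updating is additive in the counts, the combined data contributed (α_post−α_prior, β_post−β_prior) successes and failures.
Total across both batches: 39−12=27 detections, 18−5=13 misses.
Subtract the first batch: 27−23=4 detections and 13−3=10 misses.

4 detections and 10 misses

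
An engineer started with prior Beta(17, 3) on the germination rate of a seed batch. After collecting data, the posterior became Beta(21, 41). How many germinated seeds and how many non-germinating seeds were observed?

4 germinated seeds and 38 non-germinating seeds

Under Beta–binomial conjugacy the posterior parameters are (α+s, β+f).
Match parameters: s=21−17=4, f=41−3=38.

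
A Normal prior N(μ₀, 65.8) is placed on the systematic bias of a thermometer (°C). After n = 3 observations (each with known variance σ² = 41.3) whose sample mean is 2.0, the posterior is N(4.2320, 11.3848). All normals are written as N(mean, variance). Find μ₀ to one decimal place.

The posterior mean is a precision-weighted average: μ_n = (τ₀μ₀ + τ_data·x̄)/(τ₀+τ_data), with τ₀=1/σ₀² and τ_data=n/σ².
Here τ₀ = 1/65.8 = 0.015198 and τ_data = 3/41.3 = 0.072639, so τ_n = 0.087837.
Rearranging for μ₀: μ₀ = (μ_n·τ_n − τ_data·x̄)/τ₀ = (4.2320·0.087837 − 0.072639·2.0) / 0.015198 = 0.226448/0.015198 ≈ 14.9.

μ₀ = 14.9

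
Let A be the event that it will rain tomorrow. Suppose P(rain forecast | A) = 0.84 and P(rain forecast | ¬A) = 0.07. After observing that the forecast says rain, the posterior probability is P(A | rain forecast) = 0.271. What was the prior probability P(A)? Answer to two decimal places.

P(A) = 0.03

Bayes' rule in odds form gives O(A|E) = O(A)·[P(E|A)/P(E|¬A)], hence O(A) = O(A|E)/LR.
Posterior odds = 0.271/(1−0.271) = 0.3717. LR = 0.84/0.07 = 12.0000.
Prior odds = 0.3717/12.0000 = 0.0310, so P(A) = 0.0310/(1+0.0310) ≈ 0.03.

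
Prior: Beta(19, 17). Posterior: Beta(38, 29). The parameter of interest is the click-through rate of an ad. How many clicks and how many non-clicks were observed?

Under Beta–binomial conjugacy the posterior parameters are (α+s, β+f).
Match parameters: s=38−19=19, f=29−17=12.

19 clicks and 12 non-clicks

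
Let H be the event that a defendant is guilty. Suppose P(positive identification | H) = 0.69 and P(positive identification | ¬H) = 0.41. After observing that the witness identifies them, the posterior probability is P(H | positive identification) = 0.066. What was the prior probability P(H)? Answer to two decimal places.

Bayes' rule in odds form gives O(H|E) = O(H)·[P(E|H)/P(E|¬H)], hence O(H) = O(H|E)/LR.
Posterior odds = 0.066/(1−0.066) = 0.0707. LR = 0.69/0.41 = 1.6829.
Prior odds = 0.0707/1.6829 = 0.0420, so P(H) = 0.0420/(1+0.0420) ≈ 0.04.

P(H) = 0.04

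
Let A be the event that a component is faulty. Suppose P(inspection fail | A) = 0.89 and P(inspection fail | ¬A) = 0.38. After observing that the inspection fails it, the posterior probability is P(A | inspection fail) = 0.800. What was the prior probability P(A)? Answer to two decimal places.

Bayes' rule in odds form gives O(A|E) = O(A)·[P(E|A)/P(E|¬A)], hence O(A) = O(A|E)/LR.
Posterior odds = 0.800/(1−0.800) = 4.0000. LR = 0.89/0.38 = 2.3421.
Prior odds = 4.0000/2.3421 = 1.7079, so P(A) = 1.7079/(1+1.7079) ≈ 0.63.

P(A) = 0.63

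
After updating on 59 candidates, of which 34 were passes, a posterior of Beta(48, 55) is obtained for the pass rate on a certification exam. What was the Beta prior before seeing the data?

Beta(14, 30)

Beta is conjugate to the binomial likelihood: posterior = Beta(a+s, b+f).
So a = 48 − 34 = 14 and b = 55 − 25 = 30.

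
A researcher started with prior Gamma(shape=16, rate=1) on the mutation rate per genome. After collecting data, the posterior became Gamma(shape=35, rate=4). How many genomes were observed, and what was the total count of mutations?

Gamma–Poisson conjugacy: posterior shape = α + Σxᵢ, posterior rate = β + n.
Matching: Σxᵢ = 35 − 16 = 19 and n = 4 − 1 = 3.

n = 3 genomes with total 19 mutations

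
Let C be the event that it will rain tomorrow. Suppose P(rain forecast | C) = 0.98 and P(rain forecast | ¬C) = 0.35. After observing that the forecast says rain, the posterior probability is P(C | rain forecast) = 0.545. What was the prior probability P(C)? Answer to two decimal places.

In odds form, posterior odds = prior odds × likelihood ratio, so prior odds = posterior odds ÷ LR.
Posterior odds = 0.545/(1−0.545) = 1.1978. LR = 0.98/0.35 = 2.8000.
Prior odds = 1.1978/2.8000 = 0.4278, so P(C) = 0.4278/(1+0.4278) ≈ 0.30.

P(C) = 0.30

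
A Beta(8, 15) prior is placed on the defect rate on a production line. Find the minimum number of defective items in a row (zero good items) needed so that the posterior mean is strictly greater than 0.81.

After k defective items and 0 good items the posterior is Beta(8+k, 15), with mean (8+k)/(8+15+k).
Set (8+k)/(23+k) > 0.81 and solve: k > (0.81·23 − 8)/(1 − 0.81) = 55.947.
The smallest integer exceeding 55.947 is 56, and checking k=56: (64)/(79) = 0.8101 > 0.81.

k = 56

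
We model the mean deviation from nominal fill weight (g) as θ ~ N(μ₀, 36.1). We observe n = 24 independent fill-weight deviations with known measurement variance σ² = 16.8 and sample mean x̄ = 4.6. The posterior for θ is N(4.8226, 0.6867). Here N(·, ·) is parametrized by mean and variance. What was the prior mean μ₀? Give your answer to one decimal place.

With known observation variance, the Normal–Normal posterior has precision τ_n = τ₀ + n/σ² and mean μ_n = (τ₀μ₀ + (n/σ²)x̄)/τ_n.
Here τ₀ = 1/36.1 = 0.027701 and τ_data = 24/16.8 = 1.428571, so τ_n = 1.456272.
Rearranging for μ₀: μ₀ = (μ_n·τ_n − τ_data·x̄)/τ₀ = (4.8226·1.456272 − 1.428571·4.6) / 0.027701 = 0.451591/0.027701 ≈ 16.3.

μ₀ = 16.3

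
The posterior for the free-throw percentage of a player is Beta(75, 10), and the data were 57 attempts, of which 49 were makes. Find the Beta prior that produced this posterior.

Beta is conjugate to the binomial likelihood: posterior = Beta(a+s, b+f).
So a = 75 − 49 = 26 and b = 10 − 8 = 2.

Beta(26, 2)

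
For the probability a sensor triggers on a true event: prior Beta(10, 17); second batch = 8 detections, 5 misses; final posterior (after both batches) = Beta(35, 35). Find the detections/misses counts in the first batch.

17 detections and 13 misses

Because Beta–binomial updating is additive in the counts, the combined data contributed (α_post−α_prior, β_post−β_prior) successes and failures.
Total across both batches: 35−10=25 detections, 35−17=18 misses.
Subtract the second batch: 25−8=17 detections and 18−5=13 misses.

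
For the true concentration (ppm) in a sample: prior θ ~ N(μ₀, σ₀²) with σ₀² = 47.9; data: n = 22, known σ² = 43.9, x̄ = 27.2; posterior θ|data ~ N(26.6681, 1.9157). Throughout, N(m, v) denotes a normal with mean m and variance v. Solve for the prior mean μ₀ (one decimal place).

μ₀ = 13.9

With known observation variance, the Normal–Normal posterior has precision τ_n = τ₀ + n/σ² and mean μ_n = (τ₀μ₀ + (n/σ²)x̄)/τ_n.
Here τ₀ = 1/47.9 = 0.020877 and τ_data = 22/43.9 = 0.501139, so τ_n = 0.522016.
Rearranging for μ₀: μ₀ = (μ_n·τ_n − τ_data·x̄)/τ₀ = (26.6681·0.522016 − 0.501139·27.2) / 0.020877 = 0.290194/0.020877 ≈ 13.9.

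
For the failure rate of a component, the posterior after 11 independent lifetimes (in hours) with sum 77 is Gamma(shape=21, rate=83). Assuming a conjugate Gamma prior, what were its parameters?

Gamma–exponential conjugacy: posterior shape = α + n, posterior rate = β + Σtᵢ.
So α = 21 − 11 = 10 and β = 83 − 77 = 6.

Gamma(shape=10, rate=6)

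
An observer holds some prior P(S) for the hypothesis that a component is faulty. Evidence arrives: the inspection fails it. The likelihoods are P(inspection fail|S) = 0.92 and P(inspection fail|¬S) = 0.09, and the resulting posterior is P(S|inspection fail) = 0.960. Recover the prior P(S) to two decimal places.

P(S) = 0.70

In odds form, posterior odds = prior odds × likelihood ratio, so prior odds = posterior odds ÷ LR.
Posterior odds = 0.960/(1−0.960) = 24.0000. LR = 0.92/0.09 = 10.2222.
Prior odds = 24.0000/10.2222 = 2.3478, so P(S) = 2.3478/(1+2.3478) ≈ 0.70.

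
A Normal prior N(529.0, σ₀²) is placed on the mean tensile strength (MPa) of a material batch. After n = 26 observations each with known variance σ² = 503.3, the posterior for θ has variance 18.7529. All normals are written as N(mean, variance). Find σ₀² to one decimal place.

For the Normal–Normal model with known σ², precisions add: τ_n = τ₀ + n/σ².
So 1/σ₀² = 1/18.7529 − 26/503.3 = 0.053325 − 0.051659 = 0.001666.
Hence σ₀² = 1/0.001666 ≈ 600.2.

σ₀² = 600.2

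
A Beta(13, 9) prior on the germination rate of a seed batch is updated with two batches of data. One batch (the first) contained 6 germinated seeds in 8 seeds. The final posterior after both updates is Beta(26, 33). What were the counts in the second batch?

Because Beta–binomial updating is additive in the counts, the combined data contributed (α_post−α_prior, β_post−β_prior) successes and failures.
Total across both batches: 26−13=13 germinated seeds, 33−9=24 non-germinating seeds.
Subtract the first batch: 13−6=7 germinated seeds and 24−2=22 non-germinating seeds.

7 germinated seeds and 22 non-germinating seeds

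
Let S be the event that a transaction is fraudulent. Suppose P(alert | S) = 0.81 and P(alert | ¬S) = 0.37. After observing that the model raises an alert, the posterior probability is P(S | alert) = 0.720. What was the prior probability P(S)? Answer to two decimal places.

Bayes' rule in odds form gives O(S|E) = O(S)·[P(E|S)/P(E|¬S)], hence O(S) = O(S|E)/LR.
Posterior odds = 0.720/(1−0.720) = 2.5714. LR = 0.81/0.37 = 2.1892.
Prior odds = 2.5714/2.1892 = 1.1746, so P(S) = 1.1746/(1+1.1746) ≈ 0.54.

P(S) = 0.54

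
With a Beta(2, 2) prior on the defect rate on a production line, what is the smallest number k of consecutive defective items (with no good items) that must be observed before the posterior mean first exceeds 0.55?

After k defective items and 0 good items the posterior is Beta(2+k, 2), with mean (2+k)/(2+2+k).
Set (2+k)/(4+k) > 0.55 and solve: k > (0.55·4 − 2)/(1 − 0.55) = 0.444.
The smallest integer exceeding 0.444 is 1.

k = 1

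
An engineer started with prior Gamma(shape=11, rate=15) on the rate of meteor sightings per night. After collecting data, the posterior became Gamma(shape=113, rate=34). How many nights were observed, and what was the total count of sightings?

n = 19 nights with total 102 sightings

Gamma–Poisson conjugacy: posterior shape = α + Σxᵢ, posterior rate = β + n.
Matching: Σxᵢ = 113 − 11 = 102 and n = 34 − 15 = 19.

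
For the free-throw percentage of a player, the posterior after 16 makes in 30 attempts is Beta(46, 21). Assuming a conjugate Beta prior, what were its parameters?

Under Beta–binomial conjugacy the posterior parameters are (a+s, b+f).
So a = 46 − 16 = 30 and b = 21 − 14 = 7.

Beta(30, 7)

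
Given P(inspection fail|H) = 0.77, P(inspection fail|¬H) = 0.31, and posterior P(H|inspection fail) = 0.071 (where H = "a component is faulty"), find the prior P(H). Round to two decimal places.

P(H) = 0.03

In odds form, posterior odds = prior odds × likelihood ratio, so prior odds = posterior odds ÷ LR.
Posterior odds = 0.071/(1−0.071) = 0.0764. LR = 0.77/0.31 = 2.4839.
Prior odds = 0.0764/2.4839 = 0.0308, so P(H) = 0.0308/(1+0.0308) ≈ 0.03.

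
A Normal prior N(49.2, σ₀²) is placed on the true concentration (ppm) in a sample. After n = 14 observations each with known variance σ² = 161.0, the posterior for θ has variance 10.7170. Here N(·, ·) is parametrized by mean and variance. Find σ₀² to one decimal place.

σ₀² = 157.4

For the Normal–Normal model with known σ², precisions add: τ_n = τ₀ + n/σ².
So 1/σ₀² = 1/10.7170 − 14/161.0 = 0.093310 − 0.086957 = 0.006353.
Hence σ₀² = 1/0.006353 ≈ 157.4.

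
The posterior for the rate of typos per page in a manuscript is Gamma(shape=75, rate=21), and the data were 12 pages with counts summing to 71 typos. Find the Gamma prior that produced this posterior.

Gamma(shape=4, rate=9)

A Gamma(α, β) prior (rate parametrization) on a Poisson rate with n observations summing to S gives posterior Gamma(α+S, β+n).
So α = 75 − 71 = 4 and β = 21 − 12 = 9.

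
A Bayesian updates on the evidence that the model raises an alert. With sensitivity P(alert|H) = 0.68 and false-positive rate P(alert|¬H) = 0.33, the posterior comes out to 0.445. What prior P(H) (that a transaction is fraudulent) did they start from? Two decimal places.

P(H) = 0.28

In odds form, posterior odds = prior odds × likelihood ratio, so prior odds = posterior odds ÷ LR.
Posterior odds = 0.445/(1−0.445) = 0.8018. LR = 0.68/0.33 = 2.0606.
Prior odds = 0.8018/2.0606 = 0.3891, so P(H) = 0.3891/(1+0.3891) ≈ 0.28.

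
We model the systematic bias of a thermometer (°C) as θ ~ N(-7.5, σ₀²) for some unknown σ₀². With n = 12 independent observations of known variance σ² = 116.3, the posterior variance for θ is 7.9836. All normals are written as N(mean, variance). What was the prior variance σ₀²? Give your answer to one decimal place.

σ₀² = 45.3

Posterior precision equals prior precision plus data precision: 1/σ_n² = 1/σ₀² + n/σ².
So 1/σ₀² = 1/7.9836 − 12/116.3 = 0.125257 − 0.103181 = 0.022076.
Hence σ₀² = 1/0.022076 ≈ 45.3.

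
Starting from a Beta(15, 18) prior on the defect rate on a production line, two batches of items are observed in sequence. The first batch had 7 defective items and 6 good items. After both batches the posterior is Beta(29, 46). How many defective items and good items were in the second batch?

Sequential conjugate updates are equivalent to a single update on the pooled data, so total successes = posterior α − prior α and total failures = posterior β − prior β.
Total across both batches: 29−15=14 defective items, 46−18=28 good items.
Subtract the first batch: 14−7=7 defective items and 28−6=22 good items.

7 defective items and 22 good items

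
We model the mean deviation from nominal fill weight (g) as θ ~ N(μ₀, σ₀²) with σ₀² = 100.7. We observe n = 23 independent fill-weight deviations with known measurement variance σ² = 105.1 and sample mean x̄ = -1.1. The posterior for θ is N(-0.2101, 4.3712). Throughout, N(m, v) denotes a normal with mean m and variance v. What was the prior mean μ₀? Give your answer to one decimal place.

The posterior mean is a precision-weighted average: μ_n = (τ₀μ₀ + τ_data·x̄)/(τ₀+τ_data), with τ₀=1/σ₀² and τ_data=n/σ².
Here τ₀ = 1/100.7 = 0.009930 and τ_data = 23/105.1 = 0.218839, so τ_n = 0.228769.
Rearranging for μ₀: μ₀ = (μ_n·τ_n − τ_data·x̄)/τ₀ = (-0.2101·0.228769 − 0.218839·-1.1) / 0.009930 = 0.192659/0.009930 ≈ 19.4.

μ₀ = 19.4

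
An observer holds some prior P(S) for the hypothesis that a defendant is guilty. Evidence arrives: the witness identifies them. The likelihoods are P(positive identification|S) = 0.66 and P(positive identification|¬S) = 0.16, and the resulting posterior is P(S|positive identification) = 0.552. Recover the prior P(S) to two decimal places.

P(S) = 0.23

In odds form, posterior odds = prior odds × likelihood ratio, so prior odds = posterior odds ÷ LR.
Posterior odds = 0.552/(1−0.552) = 1.2321. LR = 0.66/0.16 = 4.1250.
Prior odds = 1.2321/4.1250 = 0.2987, so P(S) = 0.2987/(1+0.2987) ≈ 0.23.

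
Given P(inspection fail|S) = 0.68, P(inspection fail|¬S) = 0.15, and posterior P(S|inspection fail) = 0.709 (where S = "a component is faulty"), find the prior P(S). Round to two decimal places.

P(S) = 0.35

In odds form, posterior odds = prior odds × likelihood ratio, so prior odds = posterior odds ÷ LR.
Posterior odds = 0.709/(1−0.709) = 2.4364. LR = 0.68/0.15 = 4.5333.
Prior odds = 2.4364/4.5333 = 0.5374, so P(S) = 0.5374/(1+0.5374) ≈ 0.35.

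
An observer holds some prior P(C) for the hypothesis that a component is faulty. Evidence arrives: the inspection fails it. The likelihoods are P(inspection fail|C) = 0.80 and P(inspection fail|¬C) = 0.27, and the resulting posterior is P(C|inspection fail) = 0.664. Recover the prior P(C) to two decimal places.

P(C) = 0.40

Bayes' rule in odds form gives O(C|E) = O(C)·[P(E|C)/P(E|¬C)], hence O(C) = O(C|E)/LR.
Posterior odds = 0.664/(1−0.664) = 1.9762. LR = 0.80/0.27 = 2.9630.
Prior odds = 1.9762/2.9630 = 0.6670, so P(C) = 0.6670/(1+0.6670) ≈ 0.40.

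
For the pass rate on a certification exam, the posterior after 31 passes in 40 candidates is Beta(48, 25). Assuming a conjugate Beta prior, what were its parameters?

Beta(17, 16)

Beta is conjugate to the binomial likelihood: posterior = Beta(α+s, β+f).
So α = 48 − 31 = 17 and β = 25 − 9 = 16.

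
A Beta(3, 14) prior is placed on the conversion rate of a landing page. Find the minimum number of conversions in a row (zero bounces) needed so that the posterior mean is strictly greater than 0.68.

After k conversions and 0 bounces the posterior is Beta(3+k, 14), with mean (3+k)/(3+14+k).
Set (3+k)/(17+k) > 0.68 and solve: k > (0.68·17 − 3)/(1 − 0.68) = 26.750.
The smallest integer exceeding 26.750 is 27.

k = 27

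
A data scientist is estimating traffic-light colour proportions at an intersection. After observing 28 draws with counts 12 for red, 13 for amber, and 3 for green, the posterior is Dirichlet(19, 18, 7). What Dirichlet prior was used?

For a Dirichlet(α) prior with multinomial counts c, the posterior is Dirichlet(α + c) componentwise.
Subtract each count from the matching posterior parameter: 19−12=7, 18−13=5, 7−3=4.

Dirichlet(7, 5, 4)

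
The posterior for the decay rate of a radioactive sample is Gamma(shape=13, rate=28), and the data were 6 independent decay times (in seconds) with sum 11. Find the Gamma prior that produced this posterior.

Gamma(shape=7, rate=17)

For an exponential likelihood with a Gamma(α, β) prior on the rate, n observations with total T give posterior Gamma(α+n, β+T).
So α = 13 − 6 = 7 and β = 28 − 11 = 17.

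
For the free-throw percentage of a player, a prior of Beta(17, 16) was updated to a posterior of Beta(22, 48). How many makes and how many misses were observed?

5 makes and 32 misses

Under Beta–binomial conjugacy the posterior parameters are (α+s, β+f).
So s = 22 − 17 = 5 and f = 48 − 16 = 32.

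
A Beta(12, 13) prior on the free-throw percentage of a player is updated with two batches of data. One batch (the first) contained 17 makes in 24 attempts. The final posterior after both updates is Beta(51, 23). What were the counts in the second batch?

Sequential conjugate updates are equivalent to a single update on the pooled data, so total successes = posterior α − prior α and total failures = posterior β − prior β.
Total across both batches: 51−12=39 makes, 23−13=10 misses.
Subtract the first batch: 39−17=22 makes and 10−7=3 misses.

22 makes and 3 misses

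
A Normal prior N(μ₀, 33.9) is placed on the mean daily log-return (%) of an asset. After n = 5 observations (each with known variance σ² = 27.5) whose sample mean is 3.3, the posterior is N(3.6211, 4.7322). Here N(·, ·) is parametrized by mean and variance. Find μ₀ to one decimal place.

μ₀ = 5.6

The posterior mean is a precision-weighted average: μ_n = (τ₀μ₀ + τ_data·x̄)/(τ₀+τ_data), with τ₀=1/σ₀² and τ_data=n/σ².
Here τ₀ = 1/33.9 = 0.029499 and τ_data = 5/27.5 = 0.181818, so τ_n = 0.211317.
Rearranging for μ₀: μ₀ = (μ_n·τ_n − τ_data·x̄)/τ₀ = (3.6211·0.211317 − 0.181818·3.3) / 0.029499 = 0.165201/0.029499 ≈ 5.6.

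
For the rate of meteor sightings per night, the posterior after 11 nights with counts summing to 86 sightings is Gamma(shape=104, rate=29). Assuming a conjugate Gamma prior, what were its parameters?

A Gamma(α, β) prior (rate parametrization) on a Poisson rate with n observations summing to S gives posterior Gamma(α+S, β+n).
So α = 104 − 86 = 18 and β = 29 − 11 = 18.

Gamma(shape=18, rate=18)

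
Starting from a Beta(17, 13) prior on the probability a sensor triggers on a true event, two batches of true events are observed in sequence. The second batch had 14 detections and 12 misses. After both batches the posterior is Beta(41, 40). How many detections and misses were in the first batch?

10 detections and 15 misses

Sequential conjugate updates are equivalent to a single update on the pooled data, so total successes = posterior α − prior α and total failures = posterior β − prior β.
Total across both batches: 41−17=24 detections, 40−13=27 misses.
Subtract the second batch: 24−14=10 detections and 27−12=15 misses.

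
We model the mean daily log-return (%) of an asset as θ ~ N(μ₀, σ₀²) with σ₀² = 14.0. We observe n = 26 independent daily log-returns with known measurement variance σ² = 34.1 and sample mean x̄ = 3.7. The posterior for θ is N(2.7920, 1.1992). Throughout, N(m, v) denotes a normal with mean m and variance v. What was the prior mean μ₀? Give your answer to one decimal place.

μ₀ = -6.9

The posterior mean is a precision-weighted average: μ_n = (τ₀μ₀ + τ_data·x̄)/(τ₀+τ_data), with τ₀=1/σ₀² and τ_data=n/σ².
Here τ₀ = 1/14.0 = 0.071429 and τ_data = 26/34.1 = 0.762463, so τ_n = 0.833892.
Rearranging for μ₀: μ₀ = (μ_n·τ_n − τ_data·x̄)/τ₀ = (2.7920·0.833892 − 0.762463·3.7) / 0.071429 = -0.492887/0.071429 ≈ -6.9.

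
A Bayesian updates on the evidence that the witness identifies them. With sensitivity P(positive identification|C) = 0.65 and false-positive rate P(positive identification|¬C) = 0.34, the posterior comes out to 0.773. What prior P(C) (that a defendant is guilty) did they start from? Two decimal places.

Bayes' rule in odds form gives O(C|E) = O(C)·[P(E|C)/P(E|¬C)], hence O(C) = O(C|E)/LR.
Posterior odds = 0.773/(1−0.773) = 3.4053. LR = 0.65/0.34 = 1.9118.
Prior odds = 3.4053/1.9118 = 1.7812, so P(C) = 1.7812/(1+1.7812) ≈ 0.64.

P(C) = 0.64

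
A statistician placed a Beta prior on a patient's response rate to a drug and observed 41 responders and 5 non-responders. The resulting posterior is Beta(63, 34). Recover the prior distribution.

Under Beta–binomial conjugacy the posterior parameters are (a+s, b+f).
Subtract the data counts: 63−41=22, 34−5=29.

Beta(22, 29)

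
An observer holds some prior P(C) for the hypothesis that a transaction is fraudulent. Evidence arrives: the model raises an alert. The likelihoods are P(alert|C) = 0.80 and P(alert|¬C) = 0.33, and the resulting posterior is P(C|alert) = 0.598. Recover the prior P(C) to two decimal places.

P(C) = 0.38

Bayes' rule in odds form gives O(C|E) = O(C)·[P(E|C)/P(E|¬C)], hence O(C) = O(C|E)/LR.
Posterior odds = 0.598/(1−0.598) = 1.4876. LR = 0.80/0.33 = 2.4242.
Prior odds = 1.4876/2.4242 = 0.6136, so P(C) = 0.6136/(1+0.6136) ≈ 0.38.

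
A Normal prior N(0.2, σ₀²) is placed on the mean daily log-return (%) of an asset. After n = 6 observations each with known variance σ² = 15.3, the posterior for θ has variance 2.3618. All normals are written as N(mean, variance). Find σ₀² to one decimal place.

Posterior precision equals prior precision plus data precision: 1/σ_n² = 1/σ₀² + n/σ².
So 1/σ₀² = 1/2.3618 − 6/15.3 = 0.423406 − 0.392157 = 0.031249.
Hence σ₀² = 1/0.031249 ≈ 32.0.

σ₀² = 32.0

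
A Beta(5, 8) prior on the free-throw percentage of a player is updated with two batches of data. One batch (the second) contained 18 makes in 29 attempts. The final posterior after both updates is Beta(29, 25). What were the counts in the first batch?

Sequential conjugate updates are equivalent to a single update on the pooled data, so total successes = posterior α − prior α and total failures = posterior β − prior β.
Total across both batches: 29−5=24 makes, 25−8=17 misses.
Subtract the second batch: 24−18=6 makes and 17−11=6 misses.

6 makes and 6 misses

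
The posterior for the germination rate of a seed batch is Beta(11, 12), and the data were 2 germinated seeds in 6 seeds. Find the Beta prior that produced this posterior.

Beta(9, 8)

A Beta(a, b) prior with s successes and f failures in binomial data gives a Beta(a+s, b+f) posterior.
Subtract the data counts: 11−2=9, 12−4=8.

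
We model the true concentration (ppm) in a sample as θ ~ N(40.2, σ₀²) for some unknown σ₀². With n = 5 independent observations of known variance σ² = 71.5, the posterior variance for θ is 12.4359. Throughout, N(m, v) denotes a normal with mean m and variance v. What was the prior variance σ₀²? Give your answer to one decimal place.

σ₀² = 95.4

For the Normal–Normal model with known σ², precisions add: τ_n = τ₀ + n/σ².
So 1/σ₀² = 1/12.4359 − 5/71.5 = 0.080412 − 0.069930 = 0.010482.
Hence σ₀² = 1/0.010482 ≈ 95.4.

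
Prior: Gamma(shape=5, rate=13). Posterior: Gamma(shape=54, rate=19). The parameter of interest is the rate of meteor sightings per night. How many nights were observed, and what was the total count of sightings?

n = 6 nights with total 49 sightings

A Gamma(α, β) prior (rate parametrization) on a Poisson rate with n observations summing to S gives posterior Gamma(α+S, β+n).
Matching: Σxᵢ = 54 − 5 = 49 and n = 19 − 13 = 6.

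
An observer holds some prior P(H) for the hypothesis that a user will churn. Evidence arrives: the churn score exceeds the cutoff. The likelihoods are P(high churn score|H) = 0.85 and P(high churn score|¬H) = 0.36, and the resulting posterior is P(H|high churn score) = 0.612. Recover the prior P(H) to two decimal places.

In odds form, posterior odds = prior odds × likelihood ratio, so prior odds = posterior odds ÷ LR.
Posterior odds = 0.612/(1−0.612) = 1.5773. LR = 0.85/0.36 = 2.3611.
Prior odds = 1.5773/2.3611 = 0.6680, so P(H) = 0.6680/(1+0.6680) ≈ 0.40.

P(H) = 0.40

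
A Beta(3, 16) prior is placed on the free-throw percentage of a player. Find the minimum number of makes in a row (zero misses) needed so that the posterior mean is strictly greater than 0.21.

After k makes and 0 misses the posterior is Beta(3+k, 16), with mean (3+k)/(3+16+k).
Set (3+k)/(19+k) > 0.21 and solve: k > (0.21·19 − 3)/(1 − 0.21) = 1.253.
The smallest integer exceeding 1.253 is 2, and checking k=2: (5)/(21) = 0.2381 > 0.21.

k = 2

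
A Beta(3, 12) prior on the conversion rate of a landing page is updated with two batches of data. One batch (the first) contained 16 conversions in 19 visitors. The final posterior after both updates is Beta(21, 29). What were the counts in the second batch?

Sequential conjugate updates are equivalent to a single update on the pooled data, so total successes = posterior α − prior α and total failures = posterior β − prior β.
Total across both batches: 21−3=18 conversions, 29−12=17 bounces.
Subtract the first batch: 18−16=2 conversions and 17−3=14 bounces.

2 conversions and 14 bounces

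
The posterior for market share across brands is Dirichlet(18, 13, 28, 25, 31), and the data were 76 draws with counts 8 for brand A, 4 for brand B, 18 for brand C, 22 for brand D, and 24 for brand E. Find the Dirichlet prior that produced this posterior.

Dirichlet(10, 9, 10, 3, 7)

For a Dirichlet(α) prior with multinomial counts c, the posterior is Dirichlet(α + c) componentwise.
Subtract each count from the matching posterior parameter: 18−8=10, 13−4=9, 28−18=10, 25−22=3, 31−24=7.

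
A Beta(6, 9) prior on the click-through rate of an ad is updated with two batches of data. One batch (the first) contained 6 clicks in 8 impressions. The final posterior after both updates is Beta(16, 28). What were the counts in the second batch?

Sequential conjugate updates are equivalent to a single update on the pooled data, so total successes = posterior α − prior α and total failures = posterior β − prior β.
Total across both batches: 16−6=10 clicks, 28−9=19 non-clicks.
Subtract the first batch: 10−6=4 clicks and 19−2=17 non-clicks.

4 clicks and 17 non-clicks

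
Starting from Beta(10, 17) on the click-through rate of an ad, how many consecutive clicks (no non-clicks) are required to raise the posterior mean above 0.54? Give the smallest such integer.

After k clicks and 0 non-clicks the posterior is Beta(10+k, 17), with mean (10+k)/(10+17+k).
Set (10+k)/(27+k) > 0.54 and solve: k > (0.54·27 − 10)/(1 − 0.54) = 9.957.
The smallest integer exceeding 9.957 is 10.

k = 10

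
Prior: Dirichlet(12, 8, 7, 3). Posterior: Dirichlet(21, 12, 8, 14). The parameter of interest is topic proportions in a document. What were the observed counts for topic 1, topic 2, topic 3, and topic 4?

For a Dirichlet(α) prior with multinomial counts c, the posterior is Dirichlet(α + c) componentwise.
Counts are posterior − prior componentwise: 21−12=9, 12−8=4, 8−7=1, 14−3=11.

counts (9, 4, 1, 11)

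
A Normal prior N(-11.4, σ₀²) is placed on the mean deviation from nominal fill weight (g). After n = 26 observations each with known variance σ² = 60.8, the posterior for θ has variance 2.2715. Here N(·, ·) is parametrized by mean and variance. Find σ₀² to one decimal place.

Posterior precision equals prior precision plus data precision: 1/σ_n² = 1/σ₀² + n/σ².
So 1/σ₀² = 1/2.2715 − 26/60.8 = 0.440238 − 0.427632 = 0.012606.
Hence σ₀² = 1/0.012606 ≈ 79.3.

σ₀² = 79.3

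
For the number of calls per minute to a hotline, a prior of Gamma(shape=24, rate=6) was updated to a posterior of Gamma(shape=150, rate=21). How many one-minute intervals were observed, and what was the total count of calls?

n = 15 one-minute intervals with total 126 calls

Gamma–Poisson conjugacy: posterior shape = α + Σxᵢ, posterior rate = β + n.
Matching: Σxᵢ = 150 − 24 = 126 and n = 21 − 6 = 15.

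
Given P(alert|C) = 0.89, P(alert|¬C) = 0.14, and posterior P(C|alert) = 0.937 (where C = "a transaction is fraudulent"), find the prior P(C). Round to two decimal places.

P(C) = 0.70

In odds form, posterior odds = prior odds × likelihood ratio, so prior odds = posterior odds ÷ LR.
Posterior odds = 0.937/(1−0.937) = 14.8730. LR = 0.89/0.14 = 6.3571.
Prior odds = 14.8730/6.3571 = 2.3396, so P(C) = 2.3396/(1+2.3396) ≈ 0.70.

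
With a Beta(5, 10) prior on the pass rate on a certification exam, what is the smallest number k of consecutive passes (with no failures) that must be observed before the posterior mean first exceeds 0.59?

After k passes and 0 failures the posterior is Beta(5+k, 10), with mean (5+k)/(5+10+k).
Set (5+k)/(15+k) > 0.59 and solve: k > (0.59·15 − 5)/(1 − 0.59) = 9.390.
The smallest integer exceeding 9.390 is 10.

k = 10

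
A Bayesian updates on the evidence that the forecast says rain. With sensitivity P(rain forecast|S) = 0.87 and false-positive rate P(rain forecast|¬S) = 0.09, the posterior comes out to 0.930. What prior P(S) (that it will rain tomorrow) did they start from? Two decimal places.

In odds form, posterior odds = prior odds × likelihood ratio, so prior odds = posterior odds ÷ LR.
Posterior odds = 0.930/(1−0.930) = 13.2857. LR = 0.87/0.09 = 9.6667.
Prior odds = 13.2857/9.6667 = 1.3744, so P(S) = 1.3744/(1+1.3744) ≈ 0.58.

P(S) = 0.58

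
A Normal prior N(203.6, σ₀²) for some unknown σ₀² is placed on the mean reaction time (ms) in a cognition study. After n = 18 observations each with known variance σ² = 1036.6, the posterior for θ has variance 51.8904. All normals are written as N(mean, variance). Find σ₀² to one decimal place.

σ₀² = 524.4

For the Normal–Normal model with known σ², precisions add: τ_n = τ₀ + n/σ².
So 1/σ₀² = 1/51.8904 − 18/1036.6 = 0.019271 − 0.017364 = 0.001907.
Hence σ₀² = 1/0.001907 ≈ 524.4.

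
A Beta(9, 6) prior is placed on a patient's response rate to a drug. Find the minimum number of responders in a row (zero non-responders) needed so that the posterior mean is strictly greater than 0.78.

k = 13

After k responders and 0 non-responders the posterior is Beta(9+k, 6), with mean (9+k)/(9+6+k).
Set (9+k)/(15+k) > 0.78 and solve: k > (0.78·15 − 9)/(1 − 0.78) = 12.273.
The smallest integer exceeding 12.273 is 13.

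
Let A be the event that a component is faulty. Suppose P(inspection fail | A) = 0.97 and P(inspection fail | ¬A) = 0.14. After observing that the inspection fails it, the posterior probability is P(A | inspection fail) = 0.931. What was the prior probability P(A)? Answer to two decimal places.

In odds form, posterior odds = prior odds × likelihood ratio, so prior odds = posterior odds ÷ LR.
Posterior odds = 0.931/(1−0.931) = 13.4928. LR = 0.97/0.14 = 6.9286.
Prior odds = 13.4928/6.9286 = 1.9474, so P(A) = 1.9474/(1+1.9474) ≈ 0.66.

P(A) = 0.66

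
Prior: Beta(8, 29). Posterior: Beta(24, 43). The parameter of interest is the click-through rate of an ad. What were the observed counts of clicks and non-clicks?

Under Beta–binomial conjugacy the posterior parameters are (a+s, b+f).
Match parameters: s=24−8=16, f=43−29=14.

16 clicks and 14 non-clicks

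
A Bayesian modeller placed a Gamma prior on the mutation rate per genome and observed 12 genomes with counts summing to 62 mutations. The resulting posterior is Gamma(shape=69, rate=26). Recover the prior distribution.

Gamma(shape=7, rate=14)

Gamma–Poisson conjugacy: posterior shape = α + Σxᵢ, posterior rate = β + n.
So α = 69 − 62 = 7 and β = 26 − 12 = 14.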